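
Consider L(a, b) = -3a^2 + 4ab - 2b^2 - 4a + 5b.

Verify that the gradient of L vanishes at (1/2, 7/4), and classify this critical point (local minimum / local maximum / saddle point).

local maximum

∇L = (-6a + 4b - 4, 4a - 4b + 5); substituting (1/2, 7/4) gives ∇L = (0, 0), so (1/2, 7/4) is indeed a critical point.
The Hessian of L is constant: H = [[-6, 4], [4, -4]].
det(H) = (-6)·(-4) − 4² = 8.
det(H) > 0 and tr(H) = -10 < 0, so H is negative definite and the point is a local maximum.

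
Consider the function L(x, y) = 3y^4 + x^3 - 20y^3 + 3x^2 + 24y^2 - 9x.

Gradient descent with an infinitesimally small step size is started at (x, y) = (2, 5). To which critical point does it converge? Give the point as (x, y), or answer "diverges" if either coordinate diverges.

L is separable, so gradient descent decouples: x follows -∂L/∂x, y follows -∂L/∂y.
∂L/∂x = 3(x - 1)(x + 3); at x=2 this is 15, so x decreases.
∂L/∂y = 12y(y - 4)(y - 1); at y=5 this is 240, so y decreases.
x converges to its nearest critical value 1 (a local min of the x-part); y converges to 4. The iterate converges to (1, 4).

(1, 4)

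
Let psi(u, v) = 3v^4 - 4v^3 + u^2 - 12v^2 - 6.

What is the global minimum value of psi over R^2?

psi(u,v) separates as P(u) + Q(v) − 6, so its minimum is min P + min Q − 6.
P'(u) = 2u vanishes at u ∈ {0}; Q'(v) = 12v(v - 2)(v + 1) vanishes at v ∈ {-1, 0, 2}.
Local minima of P (where P''>0): P(0)=0. Local minima of Q: Q(-1)=-5, Q(2)=-32.
So the global minimum of psi is P(0) + Q(2) − 6 = 0 − 32 − 6 = -38, attained at (0, 2).

-38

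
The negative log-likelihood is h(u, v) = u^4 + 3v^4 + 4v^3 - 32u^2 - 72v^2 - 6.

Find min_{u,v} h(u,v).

h(u,v) separates as P(u) + Q(v) − 6, so its minimum is min P + min Q − 6.
P'(u) = 4u(u - 4)(u + 4) vanishes at u ∈ {-4, 0, 4}; Q'(v) = 12v(v - 3)(v + 4) vanishes at v ∈ {-4, 0, 3}.
Local minima of P (where P''>0): P(-4)=-256, P(4)=-256. Local minima of Q: Q(-4)=-640, Q(3)=-297.
So the global minimum of h is P(-4) + Q(-4) − 6 = -256 − 640 − 6 = -902, attained at (-4, -4).

-902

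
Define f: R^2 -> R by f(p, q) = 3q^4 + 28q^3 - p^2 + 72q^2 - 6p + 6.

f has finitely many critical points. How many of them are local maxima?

1

f separates as a function of p plus a function of q, so ∇f=0 decouples.
∂f/∂p = -2(p + 3) = 0 at p ∈ {-3}; ∂f/∂q = 12q(q + 3)(q + 4) = 0 at q ∈ {-4, -3, 0}.
The Hessian is diagonal: diag(f_pp, f_qq). Second derivatives: f_pp(-3)=-2; f_qq(-4)=48, f_qq(-3)=-36, f_qq(0)=144.
Local maxima occur where both diagonal entries negative: (-3, -3). Count: 1.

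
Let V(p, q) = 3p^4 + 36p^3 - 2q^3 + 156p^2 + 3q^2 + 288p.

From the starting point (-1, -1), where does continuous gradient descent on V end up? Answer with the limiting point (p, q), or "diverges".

(-2, 0)

V is separable, so gradient descent decouples: p follows -∂V/∂p, q follows -∂V/∂q.
∂V/∂p = 12(p + 2)(p + 3)(p + 4); at p=-1 this is 72, so p decreases.
∂V/∂q = -6q(q - 1); at q=-1 this is -12, so q increases.
p converges to its nearest critical value -2 (a local min of the p-part); q converges to 0. The iterate converges to (-2, 0).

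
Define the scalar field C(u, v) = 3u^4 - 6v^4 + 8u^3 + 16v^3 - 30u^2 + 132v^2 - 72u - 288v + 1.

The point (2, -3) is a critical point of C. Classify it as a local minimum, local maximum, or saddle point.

saddle point

The mixed partial ∂²C/∂u∂v is 0, so the Hessian at any point is diag(C_uu, C_vv) = diag(12(3u^2 + 4u - 5), 24(-3v^2 + 4v + 11)).
At (2, -3): H = diag(180, -672).
The eigenvalues have opposite signs, so H is indefinite: a saddle point.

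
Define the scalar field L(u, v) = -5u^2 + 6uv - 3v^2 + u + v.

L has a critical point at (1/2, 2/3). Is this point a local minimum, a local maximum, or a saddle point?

The Hessian of L is constant: H = [[-10, 6], [6, -6]].
det(H) = (-10)·(-6) − 6² = 24.
det(H) > 0 and tr(H) = -16 < 0, so H is negative definite and the point is a local maximum.

local maximum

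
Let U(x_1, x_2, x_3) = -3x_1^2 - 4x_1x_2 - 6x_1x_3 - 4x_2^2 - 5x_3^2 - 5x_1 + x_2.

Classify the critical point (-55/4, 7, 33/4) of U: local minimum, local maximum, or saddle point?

The Hessian is constant: H = [[-6, -4, -6], [-4, -8, 0], [-6, 0, -10]].
Leading principal minors: Δ₁ = -6, Δ₂ = 32, Δ₃ = -32.
The minors alternate sign starting negative (−, +, −), so H is negative definite: a local maximum.

local maximum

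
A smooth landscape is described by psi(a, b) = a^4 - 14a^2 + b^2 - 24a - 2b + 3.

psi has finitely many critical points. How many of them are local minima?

psi separates as a function of a plus a function of b, so ∇psi=0 decouples.
∂psi/∂a = 4(a - 3)(a + 1)(a + 2) = 0 at a ∈ {-2, -1, 3}; ∂psi/∂b = 2(b - 1) = 0 at b ∈ {1}.
The Hessian is diagonal: diag(psi_aa, psi_bb). Second derivatives: psi_aa(-2)=20, psi_aa(-1)=-16, psi_aa(3)=80; psi_bb(1)=2.
Local minima occur where both diagonal entries positive: (-2, 1), (3, 1). Count: 2.

2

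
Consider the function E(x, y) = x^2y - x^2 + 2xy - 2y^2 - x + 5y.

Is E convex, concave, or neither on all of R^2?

The term x^2y is cubic, so the Hessian is not constant.
∂²E/∂x² = 2y - 2, which takes both signs as y varies (negative for sufficiently negative y). A diagonal entry of the Hessian changing sign means the Hessian is neither positive- nor negative-semidefinite on all of R^2.

neither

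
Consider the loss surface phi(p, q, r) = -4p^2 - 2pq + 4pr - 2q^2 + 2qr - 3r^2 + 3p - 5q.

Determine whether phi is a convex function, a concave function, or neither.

phi is quadratic, so its Hessian is the constant matrix H = [[-8, -2, 4], [-2, -4, 2], [4, 2, -6]].
Leading principal minors: -8, 28, -104.
Signs alternate −, +, − ⇒ H ≺ 0 ⇒ concave.

concave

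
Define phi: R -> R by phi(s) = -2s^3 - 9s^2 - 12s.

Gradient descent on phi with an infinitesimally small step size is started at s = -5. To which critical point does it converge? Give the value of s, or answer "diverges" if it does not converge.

-2

phi'(s) = -6(s + 1)(s + 2), so phi'(-5) = -72.
Gradient descent moves in the -phi' direction, i.e. s is increasing.
The nearest critical point in that direction is s = -2, where phi'' = 6 > 0 (a local minimum). The iterate converges there.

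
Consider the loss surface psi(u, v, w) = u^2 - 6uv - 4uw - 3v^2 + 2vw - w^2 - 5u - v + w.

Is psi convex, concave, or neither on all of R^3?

psi is quadratic, so its Hessian is the constant matrix H = [[2, -6, -4], [-6, -6, 2], [-4, 2, -2]].
Leading principal minors: 2, -48, 280.
Neither pattern holds ⇒ H is indefinite ⇒ neither convex nor concave.

neither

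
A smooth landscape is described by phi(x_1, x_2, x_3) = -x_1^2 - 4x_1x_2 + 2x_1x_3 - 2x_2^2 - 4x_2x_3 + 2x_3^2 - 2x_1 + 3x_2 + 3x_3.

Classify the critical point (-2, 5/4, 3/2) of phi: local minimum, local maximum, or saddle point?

The Hessian is constant: H = [[-2, -4, 2], [-4, -4, -4], [2, -4, 4]].
Leading principal minors: Δ₁ = -2, Δ₂ = -8, Δ₃ = 80.
The minors fit neither the all-positive nor the alternating-sign pattern, so H is indefinite: a saddle point.

saddle point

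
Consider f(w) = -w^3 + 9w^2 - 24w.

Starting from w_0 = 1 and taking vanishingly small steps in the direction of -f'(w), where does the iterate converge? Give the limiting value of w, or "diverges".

2

f'(w) = -3(w - 4)(w - 2), so f'(1) = -9.
Gradient descent moves in the -f' direction, i.e. w is increasing.
The nearest critical point in that direction is w = 2, where f'' = 6 > 0 (a local minimum). The iterate converges there.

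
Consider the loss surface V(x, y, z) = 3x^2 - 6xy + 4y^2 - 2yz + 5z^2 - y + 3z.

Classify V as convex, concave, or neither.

V is quadratic, so its Hessian is the constant matrix H = [[6, -6, 0], [-6, 8, -2], [0, -2, 10]].
Leading principal minors: 6, 12, 96.
All positive ⇒ H ≻ 0 ⇒ convex.

convex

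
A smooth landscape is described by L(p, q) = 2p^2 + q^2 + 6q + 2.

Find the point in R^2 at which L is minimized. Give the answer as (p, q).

L(p,q) separates as A(p) + B(q) + 2, so its minimum is min A + min B + 2.
A'(p) = 4p vanishes at p ∈ {0}; B'(q) = 2q + 6 vanishes at q ∈ {-3}.
Local minima of A (where A''>0): A(0)=0. Local minima of B: B(-3)=-9.
So the global minimum of L is A(0) + B(-3) + 2 = 0 − 9 + 2 = -7, attained at (0, -3).

(0, -3)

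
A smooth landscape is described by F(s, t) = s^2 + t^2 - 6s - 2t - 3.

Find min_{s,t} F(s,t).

-13

F(s,t) separates as P(s) + Q(t) − 3, so its minimum is min P + min Q − 3.
P'(s) = 2s - 6 vanishes at s ∈ {3}; Q'(t) = 2(t - 1) vanishes at t ∈ {1}.
Local minima of P (where P''>0): P(3)=-9. Local minima of Q: Q(1)=-1.
So the global minimum of F is P(3) + Q(1) − 3 = -9 − 1 − 3 = -13, attained at (3, 1).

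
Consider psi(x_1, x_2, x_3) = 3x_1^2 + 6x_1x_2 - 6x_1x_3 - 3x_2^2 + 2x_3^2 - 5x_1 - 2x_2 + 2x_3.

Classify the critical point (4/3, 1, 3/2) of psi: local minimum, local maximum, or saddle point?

saddle point

The Hessian is constant: H = [[6, 6, -6], [6, -6, 0], [-6, 0, 4]].
Leading principal minors: Δ₁ = 6, Δ₂ = -72, Δ₃ = -72.
The minors fit neither the all-positive nor the alternating-sign pattern, so H is indefinite: a saddle point.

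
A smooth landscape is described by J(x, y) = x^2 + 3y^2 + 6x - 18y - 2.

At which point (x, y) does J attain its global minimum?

J(x,y) separates as P(x) + Q(y) − 2, so its minimum is min P + min Q − 2.
P'(x) = 2x + 6 vanishes at x ∈ {-3}; Q'(y) = 6y - 18 vanishes at y ∈ {3}.
Local minima of P (where P''>0): P(-3)=-9. Local minima of Q: Q(3)=-27.
So the global minimum of J is P(-3) + Q(3) − 2 = -9 − 27 − 2 = -38, attained at (-3, 3).

(-3, 3)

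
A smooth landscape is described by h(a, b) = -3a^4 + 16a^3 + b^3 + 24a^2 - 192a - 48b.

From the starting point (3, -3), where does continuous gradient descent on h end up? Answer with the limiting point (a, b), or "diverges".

(2, 4)

h is separable, so gradient descent decouples: a follows -∂h/∂a, b follows -∂h/∂b.
∂h/∂a = -12(a - 4)(a - 2)(a + 2); at a=3 this is 60, so a decreases.
∂h/∂b = 3(b - 4)(b + 4); at b=-3 this is -21, so b increases.
a converges to its nearest critical value 2 (a local min of the a-part); b converges to 4. The iterate converges to (2, 4).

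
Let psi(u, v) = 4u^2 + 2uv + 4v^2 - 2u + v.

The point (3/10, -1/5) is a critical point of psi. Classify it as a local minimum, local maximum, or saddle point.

The Hessian of psi is constant: H = [[8, 2], [2, 8]].
det(H) = 8·8 − 2² = 60.
det(H) > 0 and tr(H) = 16 > 0, so H is positive definite and the point is a local minimum.

local minimum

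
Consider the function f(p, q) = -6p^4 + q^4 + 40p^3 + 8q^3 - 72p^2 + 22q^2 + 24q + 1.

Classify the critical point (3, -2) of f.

local maximum

The mixed partial ∂²f/∂p∂q is 0, so the Hessian at any point is diag(f_pp, f_qq) = diag(24(-3p^2 + 10p - 6), 4(3q^2 + 12q + 11)).
At (3, -2): H = diag(-72, -4).
Both eigenvalues are negative, so H is negative definite: a local maximum.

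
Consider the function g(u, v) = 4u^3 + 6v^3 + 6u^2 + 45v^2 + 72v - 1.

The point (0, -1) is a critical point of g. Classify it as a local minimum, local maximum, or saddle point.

local minimum

The mixed partial ∂²g/∂u∂v is 0, so the Hessian at any point is diag(g_uu, g_vv) = diag(12(2u + 1), 18(2v + 5)).
At (0, -1): H = diag(12, 54).
Both eigenvalues are positive, so H is positive definite: a local minimum.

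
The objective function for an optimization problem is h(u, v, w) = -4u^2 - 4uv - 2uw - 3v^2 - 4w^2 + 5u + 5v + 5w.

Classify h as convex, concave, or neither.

h is quadratic, so its Hessian is the constant matrix H = [[-8, -4, -2], [-4, -6, 0], [-2, 0, -8]].
Leading principal minors: -8, 32, -232.
Signs alternate −, +, − ⇒ H ≺ 0 ⇒ concave.

concave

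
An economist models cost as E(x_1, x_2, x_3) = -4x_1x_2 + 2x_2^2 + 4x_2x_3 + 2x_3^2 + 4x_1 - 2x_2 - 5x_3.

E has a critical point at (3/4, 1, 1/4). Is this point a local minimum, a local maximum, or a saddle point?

The Hessian is constant: H = [[0, -4, 0], [-4, 4, 4], [0, 4, 4]].
Leading principal minors: Δ₁ = 0, Δ₂ = -16, Δ₃ = -64.
The minors fit neither the all-positive nor the alternating-sign pattern, so H is indefinite: a saddle point.

saddle point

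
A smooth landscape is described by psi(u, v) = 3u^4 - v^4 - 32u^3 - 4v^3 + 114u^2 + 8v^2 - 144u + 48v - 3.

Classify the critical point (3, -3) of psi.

local maximum

The mixed partial ∂²psi/∂u∂v is 0, so the Hessian at any point is diag(psi_uu, psi_vv) = diag(12(3u^2 - 16u + 19), 4(-3v^2 - 6v + 4)).
At (3, -3): H = diag(-24, -20).
Both eigenvalues are negative, so H is negative definite: a local maximum.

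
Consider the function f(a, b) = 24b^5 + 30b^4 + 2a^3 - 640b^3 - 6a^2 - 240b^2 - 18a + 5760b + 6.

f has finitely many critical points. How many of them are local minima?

f separates as a function of a plus a function of b, so ∇f=0 decouples.
∂f/∂a = 6(a - 3)(a + 1) = 0 at a ∈ {-1, 3}; ∂f/∂b = 120(b - 3)(b - 2)(b + 2)(b + 4) = 0 at b ∈ {-4, -2, 2, 3}.
The Hessian is diagonal: diag(f_aa, f_bb). Second derivatives: f_aa(-1)=-24, f_aa(3)=24; f_bb(-4)=-10080, f_bb(-2)=4800, f_bb(2)=-2880, f_bb(3)=4200.
Local minima occur where both diagonal entries positive: (3, -2), (3, 3). Count: 2.

2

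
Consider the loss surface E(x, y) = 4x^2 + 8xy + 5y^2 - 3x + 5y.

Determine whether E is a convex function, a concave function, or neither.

E is quadratic, so its Hessian is the constant matrix H = [[8, 8], [8, 10]].
det(H) = 16, tr(H) = 18.
det(H) > 0 and tr(H) > 0, so H is positive definite everywhere: convex.

convex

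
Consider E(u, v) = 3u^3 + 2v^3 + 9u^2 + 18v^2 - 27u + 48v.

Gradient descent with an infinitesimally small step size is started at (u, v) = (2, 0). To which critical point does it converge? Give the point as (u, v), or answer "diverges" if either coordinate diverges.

(1, -2)

E is separable, so gradient descent decouples: u follows -∂E/∂u, v follows -∂E/∂v.
∂E/∂u = 9(u - 1)(u + 3); at u=2 this is 45, so u decreases.
∂E/∂v = 6(v + 2)(v + 4); at v=0 this is 48, so v decreases.
u converges to its nearest critical value 1 (a local min of the u-part); v converges to -2. The iterate converges to (1, -2).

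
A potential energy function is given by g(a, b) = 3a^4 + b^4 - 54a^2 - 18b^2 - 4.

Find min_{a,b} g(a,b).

-328

g(a,b) separates as P(a) + Q(b) − 4, so its minimum is min P + min Q − 4.
P'(a) = 12a(a - 3)(a + 3) vanishes at a ∈ {-3, 0, 3}; Q'(b) = 4b(b - 3)(b + 3) vanishes at b ∈ {-3, 0, 3}.
Local minima of P (where P''>0): P(-3)=-243, P(3)=-243. Local minima of Q: Q(-3)=-81, Q(3)=-81.
So the global minimum of g is P(-3) + Q(-3) − 4 = -243 − 81 − 4 = -328, attained at (-3, -3).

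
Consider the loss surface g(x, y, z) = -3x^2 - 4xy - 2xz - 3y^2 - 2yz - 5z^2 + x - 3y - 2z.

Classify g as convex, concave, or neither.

g is quadratic, so its Hessian is the constant matrix H = [[-6, -4, -2], [-4, -6, -2], [-2, -2, -10]].
Leading principal minors: -6, 20, -184.
Signs alternate −, +, − ⇒ H ≺ 0 ⇒ concave.

concave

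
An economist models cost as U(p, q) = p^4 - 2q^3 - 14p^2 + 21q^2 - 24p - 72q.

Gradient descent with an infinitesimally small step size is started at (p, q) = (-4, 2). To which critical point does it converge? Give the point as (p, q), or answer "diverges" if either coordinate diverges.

U is separable, so gradient descent decouples: p follows -∂U/∂p, q follows -∂U/∂q.
∂U/∂p = 4(p - 3)(p + 1)(p + 2); at p=-4 this is -168, so p increases.
∂U/∂q = -6(q - 4)(q - 3); at q=2 this is -12, so q increases.
p converges to its nearest critical value -2 (a local min of the p-part); q converges to 3. The iterate converges to (-2, 3).

(-2, 3)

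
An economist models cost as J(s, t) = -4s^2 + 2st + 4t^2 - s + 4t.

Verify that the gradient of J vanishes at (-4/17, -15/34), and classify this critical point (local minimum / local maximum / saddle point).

saddle point

∇J = (-8s + 2t - 1, 2s + 8t + 4); substituting (-4/17, -15/34) gives ∇J = (0, 0), so (-4/17, -15/34) is indeed a critical point.
The Hessian of J is constant: H = [[-8, 2], [2, 8]].
det(H) = (-8)·8 − 2² = -68.
Since det(H) < 0, H is indefinite and the critical point is a saddle point.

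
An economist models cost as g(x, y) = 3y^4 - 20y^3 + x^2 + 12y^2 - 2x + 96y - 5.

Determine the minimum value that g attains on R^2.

g(x,y) separates as P(x) + Q(y) − 5, so its minimum is min P + min Q − 5.
P'(x) = 2x - 2 vanishes at x ∈ {1}; Q'(y) = 12(y - 4)(y - 2)(y + 1) vanishes at y ∈ {-1, 2, 4}.
Local minima of P (where P''>0): P(1)=-1. Local minima of Q: Q(-1)=-61, Q(4)=64.
So the global minimum of g is P(1) + Q(-1) − 5 = -1 − 61 − 5 = -67, attained at (1, -1).

-67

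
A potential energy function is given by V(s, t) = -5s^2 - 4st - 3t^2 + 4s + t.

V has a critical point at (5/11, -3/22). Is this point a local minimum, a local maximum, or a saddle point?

The Hessian of V is constant: H = [[-10, -4], [-4, -6]].
det(H) = (-10)·(-6) − (-4)² = 44.
det(H) > 0 and tr(H) = -16 < 0, so H is negative definite and the point is a local maximum.

local maximum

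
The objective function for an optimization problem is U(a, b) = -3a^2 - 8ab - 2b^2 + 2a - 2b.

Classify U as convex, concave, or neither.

U is quadratic, so its Hessian is the constant matrix H = [[-6, -8], [-8, -4]].
det(H) = -40, tr(H) = -10.
det(H) < 0, so H is indefinite: neither convex nor concave.

neither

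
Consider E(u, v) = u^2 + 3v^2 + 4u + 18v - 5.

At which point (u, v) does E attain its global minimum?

E(u,v) separates as P(u) + Q(v) − 5, so its minimum is min P + min Q − 5.
P'(u) = 2u + 4 vanishes at u ∈ {-2}; Q'(v) = 6v + 18 vanishes at v ∈ {-3}.
Local minima of P (where P''>0): P(-2)=-4. Local minima of Q: Q(-3)=-27.
So the global minimum of E is P(-2) + Q(-3) − 5 = -4 − 27 − 5 = -36, attained at (-2, -3).

(-2, -3)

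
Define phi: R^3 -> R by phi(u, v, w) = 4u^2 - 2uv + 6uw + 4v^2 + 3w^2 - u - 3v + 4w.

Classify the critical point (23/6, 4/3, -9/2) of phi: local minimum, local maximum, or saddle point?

The Hessian is constant: H = [[8, -2, 6], [-2, 8, 0], [6, 0, 6]].
Leading principal minors: Δ₁ = 8, Δ₂ = 60, Δ₃ = 72.
All leading minors are positive, so H is positive definite: a local minimum.

local minimum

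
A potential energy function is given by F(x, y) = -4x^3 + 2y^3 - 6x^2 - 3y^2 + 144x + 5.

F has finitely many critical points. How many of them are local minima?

1

F separates as a function of x plus a function of y, so ∇F=0 decouples.
∂F/∂x = -12(x - 3)(x + 4) = 0 at x ∈ {-4, 3}; ∂F/∂y = 6y(y - 1) = 0 at y ∈ {0, 1}.
The Hessian is diagonal: diag(F_xx, F_yy). Second derivatives: F_xx(-4)=84, F_xx(3)=-84; F_yy(0)=-6, F_yy(1)=6.
Local minima occur where both diagonal entries positive: (-4, 1). Count: 1.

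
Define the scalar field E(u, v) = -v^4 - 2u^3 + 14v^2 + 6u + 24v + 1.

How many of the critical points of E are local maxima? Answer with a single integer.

2

E separates as a function of u plus a function of v, so ∇E=0 decouples.
∂E/∂u = -6(u - 1)(u + 1) = 0 at u ∈ {-1, 1}; ∂E/∂v = -4(v - 3)(v + 1)(v + 2) = 0 at v ∈ {-2, -1, 3}.
The Hessian is diagonal: diag(E_uu, E_vv). Second derivatives: E_uu(-1)=12, E_uu(1)=-12; E_vv(-2)=-20, E_vv(-1)=16, E_vv(3)=-80.
Local maxima occur where both diagonal entries negative: (1, -2), (1, 3). Count: 2.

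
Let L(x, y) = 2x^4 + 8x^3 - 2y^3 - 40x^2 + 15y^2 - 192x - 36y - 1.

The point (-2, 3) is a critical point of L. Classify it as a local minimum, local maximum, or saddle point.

The mixed partial ∂²L/∂x∂y is 0, so the Hessian at any point is diag(L_xx, L_yy) = diag(8(3x^2 + 6x - 10), 6(-2y + 5)).
At (-2, 3): H = diag(-80, -6).
Both eigenvalues are negative, so H is negative definite: a local maximum.

local maximum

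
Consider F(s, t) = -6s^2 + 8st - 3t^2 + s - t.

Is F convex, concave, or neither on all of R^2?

concave

F is quadratic, so its Hessian is the constant matrix H = [[-12, 8], [8, -6]].
det(H) = 8, tr(H) = -18.
det(H) > 0 and tr(H) < 0, so H is negative definite everywhere: concave.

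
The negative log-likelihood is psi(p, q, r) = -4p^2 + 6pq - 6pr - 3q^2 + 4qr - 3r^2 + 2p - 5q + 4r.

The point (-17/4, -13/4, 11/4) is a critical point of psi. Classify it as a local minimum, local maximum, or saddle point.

local maximum

The Hessian is constant: H = [[-8, 6, -6], [6, -6, 4], [-6, 4, -6]].
Leading principal minors: Δ₁ = -8, Δ₂ = 12, Δ₃ = -16.
The minors alternate sign starting negative (−, +, −), so H is negative definite: a local maximum.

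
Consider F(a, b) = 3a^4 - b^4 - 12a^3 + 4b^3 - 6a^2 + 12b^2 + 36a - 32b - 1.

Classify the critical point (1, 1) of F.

saddle point

The mixed partial ∂²F/∂a∂b is 0, so the Hessian at any point is diag(F_aa, F_bb) = diag(12(3a^2 - 6a - 1), 12(-b^2 + 2b + 2)).
At (1, 1): H = diag(-48, 36).
The eigenvalues have opposite signs, so H is indefinite: a saddle point.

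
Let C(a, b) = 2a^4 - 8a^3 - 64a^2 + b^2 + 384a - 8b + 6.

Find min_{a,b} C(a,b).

-1546

C(a,b) separates as P(a) + Q(b) + 6, so its minimum is min P + min Q + 6.
P'(a) = 8(a - 4)(a - 3)(a + 4) vanishes at a ∈ {-4, 3, 4}; Q'(b) = 2b - 8 vanishes at b ∈ {4}.
Local minima of P (where P''>0): P(-4)=-1536, P(4)=512. Local minima of Q: Q(4)=-16.
So the global minimum of C is P(-4) + Q(4) + 6 = -1536 − 16 + 6 = -1546, attained at (-4, 4).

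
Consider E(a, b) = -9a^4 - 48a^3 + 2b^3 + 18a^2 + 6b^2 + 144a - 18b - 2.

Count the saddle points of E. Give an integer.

E separates as a function of a plus a function of b, so ∇E=0 decouples.
∂E/∂a = -36(a - 1)(a + 1)(a + 4) = 0 at a ∈ {-4, -1, 1}; ∂E/∂b = 6(b - 1)(b + 3) = 0 at b ∈ {-3, 1}.
The Hessian is diagonal: diag(E_aa, E_bb). Second derivatives: E_aa(-4)=-540, E_aa(-1)=216, E_aa(1)=-360; E_bb(-3)=-24, E_bb(1)=24.
Saddle points occur where the two diagonal entries have opposite signs: (-4, 1), (-1, -3), (1, 1). Count: 3.

3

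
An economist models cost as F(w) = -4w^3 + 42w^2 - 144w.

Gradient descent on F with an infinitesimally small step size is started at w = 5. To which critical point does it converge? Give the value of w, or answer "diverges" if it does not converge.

F'(w) = -12(w - 4)(w - 3), so F'(5) = -24.
Gradient descent moves in the -F' direction, i.e. w is increasing.
There is no critical point above w=5, and F' keeps the same sign, so the iterate runs off to +∞.

diverges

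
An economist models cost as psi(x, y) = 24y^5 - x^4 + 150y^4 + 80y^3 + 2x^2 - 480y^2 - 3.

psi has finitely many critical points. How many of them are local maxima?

4

psi separates as a function of x plus a function of y, so ∇psi=0 decouples.
∂psi/∂x = -4x(x - 1)(x + 1) = 0 at x ∈ {-1, 0, 1}; ∂psi/∂y = 120y(y - 1)(y + 2)(y + 4) = 0 at y ∈ {-4, -2, 0, 1}.
The Hessian is diagonal: diag(psi_xx, psi_yy). Second derivatives: psi_xx(-1)=-8, psi_xx(0)=4, psi_xx(1)=-8; psi_yy(-4)=-4800, psi_yy(-2)=1440, psi_yy(0)=-960, psi_yy(1)=1800.
Local maxima occur where both diagonal entries negative: (-1, -4), (-1, 0), (1, -4), (1, 0). Count: 4.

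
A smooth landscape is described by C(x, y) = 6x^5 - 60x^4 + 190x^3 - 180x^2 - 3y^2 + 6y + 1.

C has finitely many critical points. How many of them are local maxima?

C separates as a function of x plus a function of y, so ∇C=0 decouples.
∂C/∂x = 30x(x - 4)(x - 3)(x - 1) = 0 at x ∈ {0, 1, 3, 4}; ∂C/∂y = -6(y - 1) = 0 at y ∈ {1}.
The Hessian is diagonal: diag(C_xx, C_yy). Second derivatives: C_xx(0)=-360, C_xx(1)=180, C_xx(3)=-180, C_xx(4)=360; C_yy(1)=-6.
Local maxima occur where both diagonal entries negative: (0, 1), (3, 1). Count: 2.

2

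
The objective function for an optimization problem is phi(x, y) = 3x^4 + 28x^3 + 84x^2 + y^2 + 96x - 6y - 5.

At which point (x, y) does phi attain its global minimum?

phi(x,y) separates as P(x) + Q(y) − 5, so its minimum is min P + min Q − 5.
P'(x) = 12(x + 1)(x + 2)(x + 4) vanishes at x ∈ {-4, -2, -1}; Q'(y) = 2y - 6 vanishes at y ∈ {3}.
Local minima of P (where P''>0): P(-4)=-64, P(-1)=-37. Local minima of Q: Q(3)=-9.
So the global minimum of phi is P(-4) + Q(3) − 5 = -64 − 9 − 5 = -78, attained at (-4, 3).

(-4, 3)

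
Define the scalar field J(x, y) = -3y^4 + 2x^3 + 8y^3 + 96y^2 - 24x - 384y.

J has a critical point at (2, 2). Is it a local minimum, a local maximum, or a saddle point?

The mixed partial ∂²J/∂x∂y is 0, so the Hessian at any point is diag(J_xx, J_yy) = diag(12x, 12(-3y^2 + 4y + 16)).
At (2, 2): H = diag(24, 144).
Both eigenvalues are positive, so H is positive definite: a local minimum.

local minimum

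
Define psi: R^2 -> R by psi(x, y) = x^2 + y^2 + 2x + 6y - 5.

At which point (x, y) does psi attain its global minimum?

(-1, -3)

psi(x,y) separates as P(x) + Q(y) − 5, so its minimum is min P + min Q − 5.
P'(x) = 2x + 2 vanishes at x ∈ {-1}; Q'(y) = 2y + 6 vanishes at y ∈ {-3}.
Local minima of P (where P''>0): P(-1)=-1. Local minima of Q: Q(-3)=-9.
So the global minimum of psi is P(-1) + Q(-3) − 5 = -1 − 9 − 5 = -15, attained at (-1, -3).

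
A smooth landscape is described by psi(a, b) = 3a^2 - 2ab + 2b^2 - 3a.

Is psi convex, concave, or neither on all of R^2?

psi is quadratic, so its Hessian is the constant matrix H = [[6, -2], [-2, 4]].
det(H) = 20, tr(H) = 10.
det(H) > 0 and tr(H) > 0, so H is positive definite everywhere: convex.

convex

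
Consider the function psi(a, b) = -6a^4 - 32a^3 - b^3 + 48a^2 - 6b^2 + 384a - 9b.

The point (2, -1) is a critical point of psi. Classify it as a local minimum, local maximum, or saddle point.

The mixed partial ∂²psi/∂a∂b is 0, so the Hessian at any point is diag(psi_aa, psi_bb) = diag(24(-3a^2 - 8a + 4), -6(b + 2)).
At (2, -1): H = diag(-576, -6).
Both eigenvalues are negative, so H is negative definite: a local maximum.

local maximum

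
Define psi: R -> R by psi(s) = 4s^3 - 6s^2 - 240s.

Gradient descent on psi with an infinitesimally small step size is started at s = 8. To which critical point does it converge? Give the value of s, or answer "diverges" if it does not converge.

5

psi'(s) = 12(s - 5)(s + 4), so psi'(8) = 432.
Gradient descent moves in the -psi' direction, i.e. s is decreasing.
The nearest critical point in that direction is s = 5, where psi'' = 108 > 0 (a local minimum). The iterate converges there.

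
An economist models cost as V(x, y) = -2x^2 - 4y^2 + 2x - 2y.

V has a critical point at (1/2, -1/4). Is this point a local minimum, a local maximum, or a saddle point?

local maximum

The Hessian of V is constant: H = [[-4, 0], [0, -8]].
det(H) = (-4)·(-8) − 0² = 32.
det(H) > 0 and tr(H) = -12 < 0, so H is negative definite and the point is a local maximum.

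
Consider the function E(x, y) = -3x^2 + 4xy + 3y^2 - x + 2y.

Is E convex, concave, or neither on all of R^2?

E is quadratic, so its Hessian is the constant matrix H = [[-6, 4], [4, 6]].
det(H) = -52, tr(H) = 0.
det(H) < 0, so H is indefinite: neither convex nor concave.

neither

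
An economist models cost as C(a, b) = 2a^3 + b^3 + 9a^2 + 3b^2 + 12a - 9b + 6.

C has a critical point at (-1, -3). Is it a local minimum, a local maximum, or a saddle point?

The mixed partial ∂²C/∂a∂b is 0, so the Hessian at any point is diag(C_aa, C_bb) = diag(6(2a + 3), 6(b + 1)).
At (-1, -3): H = diag(6, -12).
The eigenvalues have opposite signs, so H is indefinite: a saddle point.

saddle point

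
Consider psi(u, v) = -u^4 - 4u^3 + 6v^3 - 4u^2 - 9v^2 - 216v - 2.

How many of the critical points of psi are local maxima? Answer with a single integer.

psi separates as a function of u plus a function of v, so ∇psi=0 decouples.
∂psi/∂u = -4u(u + 1)(u + 2) = 0 at u ∈ {-2, -1, 0}; ∂psi/∂v = 18(v - 4)(v + 3) = 0 at v ∈ {-3, 4}.
The Hessian is diagonal: diag(psi_uu, psi_vv). Second derivatives: psi_uu(-2)=-8, psi_uu(-1)=4, psi_uu(0)=-8; psi_vv(-3)=-126, psi_vv(4)=126.
Local maxima occur where both diagonal entries negative: (-2, -3), (0, -3). Count: 2.

2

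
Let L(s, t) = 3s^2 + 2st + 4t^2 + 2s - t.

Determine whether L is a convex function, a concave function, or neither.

L is quadratic, so its Hessian is the constant matrix H = [[6, 2], [2, 8]].
det(H) = 44, tr(H) = 14.
det(H) > 0 and tr(H) > 0, so H is positive definite everywhere: convex.

convex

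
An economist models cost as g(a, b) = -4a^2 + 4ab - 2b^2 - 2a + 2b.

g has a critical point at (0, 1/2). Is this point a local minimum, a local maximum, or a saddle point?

The Hessian of g is constant: H = [[-8, 4], [4, -4]].
det(H) = (-8)·(-4) − 4² = 16.
det(H) > 0 and tr(H) = -12 < 0, so H is negative definite and the point is a local maximum.

local maximum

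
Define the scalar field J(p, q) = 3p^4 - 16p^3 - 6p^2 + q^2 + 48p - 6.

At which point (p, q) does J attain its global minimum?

J(p,q) separates as A(p) + B(q) − 6, so its minimum is min A + min B − 6.
A'(p) = 12(p - 4)(p - 1)(p + 1) vanishes at p ∈ {-1, 1, 4}; B'(q) = 2q vanishes at q ∈ {0}.
Local minima of A (where A''>0): A(-1)=-35, A(4)=-160. Local minima of B: B(0)=0.
So the global minimum of J is A(4) + B(0) − 6 = -160 + 0 − 6 = -166, attained at (4, 0).

(4, 0)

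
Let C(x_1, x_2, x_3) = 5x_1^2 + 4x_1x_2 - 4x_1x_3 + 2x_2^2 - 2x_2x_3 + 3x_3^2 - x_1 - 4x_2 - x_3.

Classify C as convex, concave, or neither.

convex

C is quadratic, so its Hessian is the constant matrix H = [[10, 4, -4], [4, 4, -2], [-4, -2, 6]].
Leading principal minors: 10, 24, 104.
All positive ⇒ H ≻ 0 ⇒ convex.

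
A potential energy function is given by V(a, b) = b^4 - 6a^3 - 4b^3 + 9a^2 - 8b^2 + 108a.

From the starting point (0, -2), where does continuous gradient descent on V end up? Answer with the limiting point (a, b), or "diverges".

V is separable, so gradient descent decouples: a follows -∂V/∂a, b follows -∂V/∂b.
∂V/∂a = -18(a - 3)(a + 2); at a=0 this is 108, so a decreases.
∂V/∂b = 4b(b - 4)(b + 1); at b=-2 this is -48, so b increases.
a converges to its nearest critical value -2 (a local min of the a-part); b converges to -1. The iterate converges to (-2, -1).

(-2, -1)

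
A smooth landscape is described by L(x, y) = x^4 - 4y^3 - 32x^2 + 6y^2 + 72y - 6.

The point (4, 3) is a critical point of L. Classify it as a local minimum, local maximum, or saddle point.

The mixed partial ∂²L/∂x∂y is 0, so the Hessian at any point is diag(L_xx, L_yy) = diag(4(3x^2 - 16), 12(-2y + 1)).
At (4, 3): H = diag(128, -60).
The eigenvalues have opposite signs, so H is indefinite: a saddle point.

saddle point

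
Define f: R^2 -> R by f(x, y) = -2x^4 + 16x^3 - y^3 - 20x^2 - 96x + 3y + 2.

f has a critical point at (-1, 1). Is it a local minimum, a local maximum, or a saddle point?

The mixed partial ∂²f/∂x∂y is 0, so the Hessian at any point is diag(f_xx, f_yy) = diag(8(-3x^2 + 12x - 5), -6y).
At (-1, 1): H = diag(-160, -6).
Both eigenvalues are negative, so H is negative definite: a local maximum.

local maximum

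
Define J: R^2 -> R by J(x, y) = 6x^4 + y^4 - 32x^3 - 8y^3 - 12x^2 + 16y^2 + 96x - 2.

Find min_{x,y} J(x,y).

-322

J(x,y) separates as P(x) + Q(y) − 2, so its minimum is min P + min Q − 2.
P'(x) = 24(x - 4)(x - 1)(x + 1) vanishes at x ∈ {-1, 1, 4}; Q'(y) = 4y(y - 4)(y - 2) vanishes at y ∈ {0, 2, 4}.
Local minima of P (where P''>0): P(-1)=-70, P(4)=-320. Local minima of Q: Q(0)=0, Q(4)=0.
So the global minimum of J is P(4) + Q(0) − 2 = -320 + 0 − 2 = -322, attained at (4, 0).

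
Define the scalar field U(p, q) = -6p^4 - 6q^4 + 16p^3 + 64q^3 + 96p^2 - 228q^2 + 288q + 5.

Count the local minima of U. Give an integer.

1

U separates as a function of p plus a function of q, so ∇U=0 decouples.
∂U/∂p = -24p(p - 4)(p + 2) = 0 at p ∈ {-2, 0, 4}; ∂U/∂q = -24(q - 4)(q - 3)(q - 1) = 0 at q ∈ {1, 3, 4}.
The Hessian is diagonal: diag(U_pp, U_qq). Second derivatives: U_pp(-2)=-288, U_pp(0)=192, U_pp(4)=-576; U_qq(1)=-144, U_qq(3)=48, U_qq(4)=-72.
Local minima occur where both diagonal entries positive: (0, 3). Count: 1.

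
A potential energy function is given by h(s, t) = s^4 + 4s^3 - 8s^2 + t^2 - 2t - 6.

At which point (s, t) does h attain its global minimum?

h(s,t) separates as P(s) + Q(t) − 6, so its minimum is min P + min Q − 6.
P'(s) = 4s(s - 1)(s + 4) vanishes at s ∈ {-4, 0, 1}; Q'(t) = 2(t - 1) vanishes at t ∈ {1}.
Local minima of P (where P''>0): P(-4)=-128, P(1)=-3. Local minima of Q: Q(1)=-1.
So the global minimum of h is P(-4) + Q(1) − 6 = -128 − 1 − 6 = -135, attained at (-4, 1).

(-4, 1)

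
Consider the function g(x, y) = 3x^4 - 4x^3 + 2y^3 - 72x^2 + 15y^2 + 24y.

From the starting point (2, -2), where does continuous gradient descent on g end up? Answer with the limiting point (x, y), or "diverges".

g is separable, so gradient descent decouples: x follows -∂g/∂x, y follows -∂g/∂y.
∂g/∂x = 12x(x - 4)(x + 3); at x=2 this is -240, so x increases.
∂g/∂y = 6(y + 1)(y + 4); at y=-2 this is -12, so y increases.
x converges to its nearest critical value 4 (a local min of the x-part); y converges to -1. The iterate converges to (4, -1).

(4, -1)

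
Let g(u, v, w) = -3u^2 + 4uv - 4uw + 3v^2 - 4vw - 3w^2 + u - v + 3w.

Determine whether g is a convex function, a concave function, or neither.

neither

g is quadratic, so its Hessian is the constant matrix H = [[-6, 4, -4], [4, 6, -4], [-4, -4, -6]].
Leading principal minors: -6, -52, 440.
Neither pattern holds ⇒ H is indefinite ⇒ neither convex nor concave.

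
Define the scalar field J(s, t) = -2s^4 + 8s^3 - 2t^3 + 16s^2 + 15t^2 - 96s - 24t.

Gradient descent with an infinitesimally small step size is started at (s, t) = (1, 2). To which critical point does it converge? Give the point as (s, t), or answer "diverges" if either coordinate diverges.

(2, 1)

J is separable, so gradient descent decouples: s follows -∂J/∂s, t follows -∂J/∂t.
∂J/∂s = -8(s - 3)(s - 2)(s + 2); at s=1 this is -48, so s increases.
∂J/∂t = -6(t - 4)(t - 1); at t=2 this is 12, so t decreases.
s converges to its nearest critical value 2 (a local min of the s-part); t converges to 1. The iterate converges to (2, 1).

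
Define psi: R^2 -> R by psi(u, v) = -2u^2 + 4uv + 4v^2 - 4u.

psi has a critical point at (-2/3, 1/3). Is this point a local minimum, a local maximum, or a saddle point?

The Hessian of psi is constant: H = [[-4, 4], [4, 8]].
det(H) = (-4)·8 − 4² = -48.
Since det(H) < 0, H is indefinite and the critical point is a saddle point.

saddle point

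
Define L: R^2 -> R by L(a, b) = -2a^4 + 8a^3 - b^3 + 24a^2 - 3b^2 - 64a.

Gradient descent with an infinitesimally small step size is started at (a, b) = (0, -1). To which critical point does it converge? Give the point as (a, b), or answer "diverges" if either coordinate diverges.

(1, -2)

L is separable, so gradient descent decouples: a follows -∂L/∂a, b follows -∂L/∂b.
∂L/∂a = -8(a - 4)(a - 1)(a + 2); at a=0 this is -64, so a increases.
∂L/∂b = -3b(b + 2); at b=-1 this is 3, so b decreases.
a converges to its nearest critical value 1 (a local min of the a-part); b converges to -2. The iterate converges to (1, -2).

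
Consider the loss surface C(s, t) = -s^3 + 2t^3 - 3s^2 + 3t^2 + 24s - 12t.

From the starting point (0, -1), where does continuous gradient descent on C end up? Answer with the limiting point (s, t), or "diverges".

(-4, 1)

C is separable, so gradient descent decouples: s follows -∂C/∂s, t follows -∂C/∂t.
∂C/∂s = -3(s - 2)(s + 4); at s=0 this is 24, so s decreases.
∂C/∂t = 6(t - 1)(t + 2); at t=-1 this is -12, so t increases.
s converges to its nearest critical value -4 (a local min of the s-part); t converges to 1. The iterate converges to (-4, 1).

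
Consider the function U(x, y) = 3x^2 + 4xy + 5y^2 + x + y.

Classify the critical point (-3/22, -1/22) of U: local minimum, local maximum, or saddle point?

The Hessian of U is constant: H = [[6, 4], [4, 10]].
det(H) = 6·10 − 4² = 44.
det(H) > 0 and tr(H) = 16 > 0, so H is positive definite and the point is a local minimum.

local minimum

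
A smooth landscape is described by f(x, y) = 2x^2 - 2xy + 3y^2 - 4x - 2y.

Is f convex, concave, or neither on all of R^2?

convex

f is quadratic, so its Hessian is the constant matrix H = [[4, -2], [-2, 6]].
det(H) = 20, tr(H) = 10.
det(H) > 0 and tr(H) > 0, so H is positive definite everywhere: convex.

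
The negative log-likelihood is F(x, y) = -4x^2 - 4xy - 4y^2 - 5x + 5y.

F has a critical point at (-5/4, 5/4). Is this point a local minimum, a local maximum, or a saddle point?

The Hessian of F is constant: H = [[-8, -4], [-4, -8]].
det(H) = (-8)·(-8) − (-4)² = 48.
det(H) > 0 and tr(H) = -16 < 0, so H is negative definite and the point is a local maximum.

local maximum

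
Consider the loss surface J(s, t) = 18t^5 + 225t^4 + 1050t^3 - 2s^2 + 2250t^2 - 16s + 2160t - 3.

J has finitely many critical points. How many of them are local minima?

0

J separates as a function of s plus a function of t, so ∇J=0 decouples.
∂J/∂s = -4(s + 4) = 0 at s ∈ {-4}; ∂J/∂t = 90(t + 1)(t + 2)(t + 3)(t + 4) = 0 at t ∈ {-4, -3, -2, -1}.
The Hessian is diagonal: diag(J_ss, J_tt). Second derivatives: J_ss(-4)=-4; J_tt(-4)=-540, J_tt(-3)=180, J_tt(-2)=-180, J_tt(-1)=540.
Local minima occur where both diagonal entries positive: none. Count: 0.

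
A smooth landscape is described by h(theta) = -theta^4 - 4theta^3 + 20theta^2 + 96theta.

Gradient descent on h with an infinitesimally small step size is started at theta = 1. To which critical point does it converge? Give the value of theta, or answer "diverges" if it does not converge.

h'(theta) = -4(theta - 3)(theta + 2)(theta + 4), so h'(1) = 120.
Gradient descent moves in the -h' direction, i.e. theta is decreasing.
The nearest critical point in that direction is theta = -2, where h'' = 40 > 0 (a local minimum). The iterate converges there.

-2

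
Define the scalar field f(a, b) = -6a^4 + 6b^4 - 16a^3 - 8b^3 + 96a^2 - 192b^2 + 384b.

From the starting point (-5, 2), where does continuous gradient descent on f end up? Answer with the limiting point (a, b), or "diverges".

f is separable, so gradient descent decouples: a follows -∂f/∂a, b follows -∂f/∂b.
∂f/∂a = -24a(a - 2)(a + 4); at a=-5 this is 840, so a decreases.
∂f/∂b = 24(b - 4)(b - 1)(b + 4); at b=2 this is -288, so b increases.
The a-coordinate has no critical point in that direction and runs off to infinity.

diverges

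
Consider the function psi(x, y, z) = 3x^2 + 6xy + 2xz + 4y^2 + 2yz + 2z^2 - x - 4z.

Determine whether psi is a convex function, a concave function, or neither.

psi is quadratic, so its Hessian is the constant matrix H = [[6, 6, 2], [6, 8, 2], [2, 2, 4]].
Leading principal minors: 6, 12, 40.
All positive ⇒ H ≻ 0 ⇒ convex.

convex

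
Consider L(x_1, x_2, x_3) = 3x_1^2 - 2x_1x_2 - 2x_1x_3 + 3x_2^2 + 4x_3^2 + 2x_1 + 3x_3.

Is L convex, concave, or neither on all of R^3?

convex

L is quadratic, so its Hessian is the constant matrix H = [[6, -2, -2], [-2, 6, 0], [-2, 0, 8]].
Leading principal minors: 6, 32, 232.
All positive ⇒ H ≻ 0 ⇒ convex.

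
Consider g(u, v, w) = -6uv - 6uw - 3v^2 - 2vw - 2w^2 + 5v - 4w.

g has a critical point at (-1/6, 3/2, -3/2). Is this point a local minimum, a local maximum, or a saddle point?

The Hessian is constant: H = [[0, -6, -6], [-6, -6, -2], [-6, -2, -4]].
Leading principal minors: Δ₁ = 0, Δ₂ = -36, Δ₃ = 216.
The minors fit neither the all-positive nor the alternating-sign pattern, so H is indefinite: a saddle point.

saddle point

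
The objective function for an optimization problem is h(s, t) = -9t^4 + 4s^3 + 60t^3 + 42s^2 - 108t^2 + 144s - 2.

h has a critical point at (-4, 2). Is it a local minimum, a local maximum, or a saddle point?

saddle point

The mixed partial ∂²h/∂s∂t is 0, so the Hessian at any point is diag(h_ss, h_tt) = diag(12(2s + 7), 36(-3t^2 + 10t - 6)).
At (-4, 2): H = diag(-12, 72).
The eigenvalues have opposite signs, so H is indefinite: a saddle point.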